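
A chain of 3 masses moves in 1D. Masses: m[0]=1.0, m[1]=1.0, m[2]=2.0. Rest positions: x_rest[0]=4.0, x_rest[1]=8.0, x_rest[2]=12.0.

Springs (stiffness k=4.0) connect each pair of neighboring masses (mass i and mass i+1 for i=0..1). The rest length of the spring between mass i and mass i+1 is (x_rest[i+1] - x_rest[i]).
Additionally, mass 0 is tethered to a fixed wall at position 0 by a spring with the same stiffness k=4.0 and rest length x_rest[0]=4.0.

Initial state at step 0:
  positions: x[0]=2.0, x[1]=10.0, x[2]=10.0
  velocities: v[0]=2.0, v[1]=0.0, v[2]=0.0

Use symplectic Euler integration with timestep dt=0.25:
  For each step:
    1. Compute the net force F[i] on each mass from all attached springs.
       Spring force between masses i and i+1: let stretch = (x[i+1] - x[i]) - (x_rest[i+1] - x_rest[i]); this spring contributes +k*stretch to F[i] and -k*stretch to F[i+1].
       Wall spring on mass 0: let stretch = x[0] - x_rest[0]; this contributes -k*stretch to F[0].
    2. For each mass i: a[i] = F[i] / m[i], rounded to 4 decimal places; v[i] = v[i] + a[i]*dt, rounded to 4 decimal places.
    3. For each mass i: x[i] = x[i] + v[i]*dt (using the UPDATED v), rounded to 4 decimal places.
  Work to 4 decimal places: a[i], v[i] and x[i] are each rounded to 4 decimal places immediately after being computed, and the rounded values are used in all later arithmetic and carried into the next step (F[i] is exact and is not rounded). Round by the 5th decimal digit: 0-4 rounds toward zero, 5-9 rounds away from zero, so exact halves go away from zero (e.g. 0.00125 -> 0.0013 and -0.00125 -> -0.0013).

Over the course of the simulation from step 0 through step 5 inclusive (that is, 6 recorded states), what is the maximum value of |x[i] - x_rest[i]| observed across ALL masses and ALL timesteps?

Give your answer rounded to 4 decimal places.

Step 0: x=[2.0000 10.0000 10.0000] v=[2.0000 0.0000 0.0000]
Step 1: x=[4.0000 8.0000 10.5000] v=[8.0000 -8.0000 2.0000]
Step 2: x=[6.0000 5.6250 11.1875] v=[8.0000 -9.5000 2.7500]
Step 3: x=[6.4063 4.7344 11.6797] v=[1.6250 -3.5625 1.9688]
Step 4: x=[4.7930 5.9981 11.8038] v=[-6.4532 5.0547 0.4962]
Step 5: x=[2.2827 8.4119 11.7021] v=[-10.0411 9.6553 -0.4067]
Max displacement = 3.2656

Answer: 3.2656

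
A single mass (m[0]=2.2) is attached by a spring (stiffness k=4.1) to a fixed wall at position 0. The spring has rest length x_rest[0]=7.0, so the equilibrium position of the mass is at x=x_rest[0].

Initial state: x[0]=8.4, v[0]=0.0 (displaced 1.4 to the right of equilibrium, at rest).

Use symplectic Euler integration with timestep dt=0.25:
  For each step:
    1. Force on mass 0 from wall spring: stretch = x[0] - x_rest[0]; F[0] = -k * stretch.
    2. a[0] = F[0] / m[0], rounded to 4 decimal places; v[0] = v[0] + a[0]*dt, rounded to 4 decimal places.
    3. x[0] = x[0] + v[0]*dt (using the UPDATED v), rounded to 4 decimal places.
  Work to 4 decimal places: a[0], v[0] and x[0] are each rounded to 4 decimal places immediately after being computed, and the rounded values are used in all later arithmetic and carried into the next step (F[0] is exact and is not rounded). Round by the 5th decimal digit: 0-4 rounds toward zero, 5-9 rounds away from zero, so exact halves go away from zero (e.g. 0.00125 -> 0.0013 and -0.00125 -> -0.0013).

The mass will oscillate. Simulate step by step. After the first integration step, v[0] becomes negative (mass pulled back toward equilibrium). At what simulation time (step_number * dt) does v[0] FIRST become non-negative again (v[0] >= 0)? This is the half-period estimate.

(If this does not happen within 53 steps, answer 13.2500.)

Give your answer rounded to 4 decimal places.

Answer: 2.5000

Derivation:
Step 0: x=[8.4000] v=[0.0000]
Step 1: x=[8.2369] v=[-0.6523]
Step 2: x=[7.9298] v=[-1.2286]
Step 3: x=[7.5144] v=[-1.6618]
Step 4: x=[7.0390] v=[-1.9015]
Step 5: x=[6.5591] v=[-1.9197]
Step 6: x=[6.1305] v=[-1.7143]
Step 7: x=[5.8032] v=[-1.3092]
Step 8: x=[5.6153] v=[-0.7516]
Step 9: x=[5.5887] v=[-0.1065]
Step 10: x=[5.7265] v=[0.5511]
First v>=0 after going negative at step 10, time=2.5000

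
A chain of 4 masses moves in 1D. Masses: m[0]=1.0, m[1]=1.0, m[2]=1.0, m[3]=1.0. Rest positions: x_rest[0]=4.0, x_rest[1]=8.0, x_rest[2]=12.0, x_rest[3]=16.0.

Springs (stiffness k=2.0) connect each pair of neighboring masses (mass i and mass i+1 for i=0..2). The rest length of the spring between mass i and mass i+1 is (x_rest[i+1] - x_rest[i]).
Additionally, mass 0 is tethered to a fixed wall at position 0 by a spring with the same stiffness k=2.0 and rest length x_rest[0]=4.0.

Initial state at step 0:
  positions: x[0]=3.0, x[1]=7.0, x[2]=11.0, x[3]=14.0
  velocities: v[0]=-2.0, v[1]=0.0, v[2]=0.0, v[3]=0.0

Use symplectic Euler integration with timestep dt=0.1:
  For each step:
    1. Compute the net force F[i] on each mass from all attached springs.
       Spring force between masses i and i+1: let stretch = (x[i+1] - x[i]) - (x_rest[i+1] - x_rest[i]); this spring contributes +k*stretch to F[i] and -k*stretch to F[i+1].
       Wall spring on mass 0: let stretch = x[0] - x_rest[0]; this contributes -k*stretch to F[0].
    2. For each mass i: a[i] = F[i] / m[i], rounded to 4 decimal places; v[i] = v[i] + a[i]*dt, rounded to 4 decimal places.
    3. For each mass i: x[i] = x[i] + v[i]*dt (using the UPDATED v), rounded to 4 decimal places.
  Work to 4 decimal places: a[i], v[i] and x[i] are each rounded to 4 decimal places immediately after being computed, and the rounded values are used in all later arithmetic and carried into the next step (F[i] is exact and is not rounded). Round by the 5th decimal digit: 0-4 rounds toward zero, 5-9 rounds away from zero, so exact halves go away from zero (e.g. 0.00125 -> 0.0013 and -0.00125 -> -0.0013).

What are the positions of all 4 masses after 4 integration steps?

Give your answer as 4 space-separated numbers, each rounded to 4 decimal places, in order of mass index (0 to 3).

Step 0: x=[3.0000 7.0000 11.0000 14.0000] v=[-2.0000 0.0000 0.0000 0.0000]
Step 1: x=[2.8200 7.0000 10.9800 14.0200] v=[-1.8000 0.0000 -0.2000 0.2000]
Step 2: x=[2.6672 6.9960 10.9412 14.0592] v=[-1.5280 -0.0400 -0.3880 0.3920]
Step 3: x=[2.5476 6.9843 10.8859 14.1160] v=[-1.1957 -0.1167 -0.5534 0.5684]
Step 4: x=[2.4658 6.9619 10.8171 14.1882] v=[-0.8179 -0.2237 -0.6877 0.7224]

Answer: 2.4658 6.9619 10.8171 14.1882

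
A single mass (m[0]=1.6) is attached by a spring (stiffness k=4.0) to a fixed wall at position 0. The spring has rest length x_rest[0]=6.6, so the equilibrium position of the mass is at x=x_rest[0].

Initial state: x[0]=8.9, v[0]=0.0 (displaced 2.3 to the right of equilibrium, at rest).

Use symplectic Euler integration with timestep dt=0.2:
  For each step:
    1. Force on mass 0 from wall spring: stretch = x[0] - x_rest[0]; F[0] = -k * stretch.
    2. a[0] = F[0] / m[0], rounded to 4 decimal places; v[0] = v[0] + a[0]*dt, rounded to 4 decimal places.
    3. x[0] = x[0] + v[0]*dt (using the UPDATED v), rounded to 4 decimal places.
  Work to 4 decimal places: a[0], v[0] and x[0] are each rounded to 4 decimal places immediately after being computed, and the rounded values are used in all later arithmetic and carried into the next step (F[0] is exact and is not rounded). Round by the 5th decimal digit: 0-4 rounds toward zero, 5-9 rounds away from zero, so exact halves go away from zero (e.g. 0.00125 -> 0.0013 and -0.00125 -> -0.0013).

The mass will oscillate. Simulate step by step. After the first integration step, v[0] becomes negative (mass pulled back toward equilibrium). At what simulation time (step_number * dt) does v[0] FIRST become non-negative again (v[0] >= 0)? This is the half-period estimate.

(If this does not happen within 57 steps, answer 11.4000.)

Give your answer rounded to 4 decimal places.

Step 0: x=[8.9000] v=[0.0000]
Step 1: x=[8.6700] v=[-1.1500]
Step 2: x=[8.2330] v=[-2.1850]
Step 3: x=[7.6327] v=[-3.0015]
Step 4: x=[6.9291] v=[-3.5179]
Step 5: x=[6.1926] v=[-3.6825]
Step 6: x=[5.4968] v=[-3.4788]
Step 7: x=[4.9114] v=[-2.9272]
Step 8: x=[4.4948] v=[-2.0829]
Step 9: x=[4.2887] v=[-1.0303]
Step 10: x=[4.3138] v=[0.1254]
First v>=0 after going negative at step 10, time=2.0000

Answer: 2.0000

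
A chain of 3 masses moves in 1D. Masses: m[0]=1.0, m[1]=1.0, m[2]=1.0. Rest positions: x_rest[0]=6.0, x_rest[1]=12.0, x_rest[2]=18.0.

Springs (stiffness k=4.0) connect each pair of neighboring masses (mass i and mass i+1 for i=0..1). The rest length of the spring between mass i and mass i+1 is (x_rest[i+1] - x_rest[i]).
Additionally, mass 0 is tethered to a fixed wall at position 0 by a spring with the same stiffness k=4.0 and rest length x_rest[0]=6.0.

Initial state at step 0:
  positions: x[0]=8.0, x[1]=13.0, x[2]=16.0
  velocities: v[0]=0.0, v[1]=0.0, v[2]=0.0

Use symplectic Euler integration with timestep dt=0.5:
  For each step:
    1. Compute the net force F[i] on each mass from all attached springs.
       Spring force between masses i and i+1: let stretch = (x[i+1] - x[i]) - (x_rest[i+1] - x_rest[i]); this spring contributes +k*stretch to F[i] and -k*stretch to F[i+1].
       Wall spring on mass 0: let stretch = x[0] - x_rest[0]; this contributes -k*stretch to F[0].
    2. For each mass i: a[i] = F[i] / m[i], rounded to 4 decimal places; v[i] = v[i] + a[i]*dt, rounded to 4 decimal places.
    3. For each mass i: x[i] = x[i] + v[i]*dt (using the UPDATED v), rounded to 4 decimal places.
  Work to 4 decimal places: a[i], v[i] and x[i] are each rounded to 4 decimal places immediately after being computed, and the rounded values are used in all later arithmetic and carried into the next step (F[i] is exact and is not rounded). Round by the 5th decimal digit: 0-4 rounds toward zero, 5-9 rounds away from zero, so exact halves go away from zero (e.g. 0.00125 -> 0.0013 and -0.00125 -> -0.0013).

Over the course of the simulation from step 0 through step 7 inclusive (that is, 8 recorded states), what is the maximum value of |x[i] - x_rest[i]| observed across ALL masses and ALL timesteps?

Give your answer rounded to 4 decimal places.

Answer: 3.0000

Derivation:
Step 0: x=[8.0000 13.0000 16.0000] v=[0.0000 0.0000 0.0000]
Step 1: x=[5.0000 11.0000 19.0000] v=[-6.0000 -4.0000 6.0000]
Step 2: x=[3.0000 11.0000 20.0000] v=[-4.0000 0.0000 2.0000]
Step 3: x=[6.0000 12.0000 18.0000] v=[6.0000 2.0000 -4.0000]
Step 4: x=[9.0000 13.0000 16.0000] v=[6.0000 2.0000 -4.0000]
Step 5: x=[7.0000 13.0000 17.0000] v=[-4.0000 0.0000 2.0000]
Step 6: x=[4.0000 11.0000 20.0000] v=[-6.0000 -4.0000 6.0000]
Step 7: x=[4.0000 11.0000 20.0000] v=[0.0000 0.0000 0.0000]
Max displacement = 3.0000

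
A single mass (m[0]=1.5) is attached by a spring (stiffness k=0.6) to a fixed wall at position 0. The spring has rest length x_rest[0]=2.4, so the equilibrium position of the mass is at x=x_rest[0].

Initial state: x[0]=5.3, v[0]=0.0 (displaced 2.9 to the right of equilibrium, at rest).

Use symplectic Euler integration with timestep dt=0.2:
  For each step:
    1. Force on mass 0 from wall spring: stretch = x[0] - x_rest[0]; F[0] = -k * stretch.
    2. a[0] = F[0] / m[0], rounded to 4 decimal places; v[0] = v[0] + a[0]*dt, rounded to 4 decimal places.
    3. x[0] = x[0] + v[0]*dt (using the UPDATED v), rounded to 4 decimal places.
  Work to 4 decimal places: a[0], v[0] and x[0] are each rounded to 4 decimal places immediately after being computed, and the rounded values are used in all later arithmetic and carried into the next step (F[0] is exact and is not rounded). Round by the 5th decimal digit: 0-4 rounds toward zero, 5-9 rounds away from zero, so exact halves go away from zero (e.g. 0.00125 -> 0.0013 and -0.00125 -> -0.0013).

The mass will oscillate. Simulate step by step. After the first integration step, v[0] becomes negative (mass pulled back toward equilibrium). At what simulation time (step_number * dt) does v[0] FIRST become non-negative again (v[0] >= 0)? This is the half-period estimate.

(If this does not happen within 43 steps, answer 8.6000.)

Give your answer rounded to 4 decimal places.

Step 0: x=[5.3000] v=[0.0000]
Step 1: x=[5.2536] v=[-0.2320]
Step 2: x=[5.1615] v=[-0.4603]
Step 3: x=[5.0253] v=[-0.6812]
Step 4: x=[4.8471] v=[-0.8912]
Step 5: x=[4.6297] v=[-1.0870]
Step 6: x=[4.3766] v=[-1.2654]
Step 7: x=[4.0919] v=[-1.4235]
Step 8: x=[3.7801] v=[-1.5589]
Step 9: x=[3.4462] v=[-1.6693]
Step 10: x=[3.0956] v=[-1.7530]
Step 11: x=[2.7339] v=[-1.8086]
Step 12: x=[2.3668] v=[-1.8353]
Step 13: x=[2.0003] v=[-1.8326]
Step 14: x=[1.6402] v=[-1.8006]
Step 15: x=[1.2922] v=[-1.7398]
Step 16: x=[0.9620] v=[-1.6512]
Step 17: x=[0.6548] v=[-1.5362]
Step 18: x=[0.3755] v=[-1.3966]
Step 19: x=[0.1286] v=[-1.2346]
Step 20: x=[-0.0820] v=[-1.0529]
Step 21: x=[-0.2529] v=[-0.8543]
Step 22: x=[-0.3813] v=[-0.6421]
Step 23: x=[-0.4652] v=[-0.4196]
Step 24: x=[-0.5033] v=[-0.1904]
Step 25: x=[-0.4949] v=[0.0419]
First v>=0 after going negative at step 25, time=5.0000

Answer: 5.0000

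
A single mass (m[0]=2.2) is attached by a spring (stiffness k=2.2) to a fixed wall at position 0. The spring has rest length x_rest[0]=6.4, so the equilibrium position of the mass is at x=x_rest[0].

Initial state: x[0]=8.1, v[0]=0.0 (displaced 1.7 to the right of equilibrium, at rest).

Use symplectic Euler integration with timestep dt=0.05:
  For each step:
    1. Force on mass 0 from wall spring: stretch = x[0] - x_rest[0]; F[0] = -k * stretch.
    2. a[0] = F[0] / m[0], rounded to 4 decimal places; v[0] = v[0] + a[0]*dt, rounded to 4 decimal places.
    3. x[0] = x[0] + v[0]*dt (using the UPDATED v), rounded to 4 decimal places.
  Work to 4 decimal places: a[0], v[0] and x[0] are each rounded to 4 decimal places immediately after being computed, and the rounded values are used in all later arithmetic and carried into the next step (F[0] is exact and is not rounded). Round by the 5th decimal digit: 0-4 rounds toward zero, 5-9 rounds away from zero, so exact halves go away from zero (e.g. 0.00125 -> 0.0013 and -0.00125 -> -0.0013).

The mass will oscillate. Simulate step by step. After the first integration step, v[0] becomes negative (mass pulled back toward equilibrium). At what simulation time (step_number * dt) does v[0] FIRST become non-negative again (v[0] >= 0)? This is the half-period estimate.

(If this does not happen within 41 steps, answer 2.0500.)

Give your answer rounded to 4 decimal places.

Answer: 2.0500

Derivation:
Step 0: x=[8.1000] v=[0.0000]
Step 1: x=[8.0958] v=[-0.0850]
Step 2: x=[8.0873] v=[-0.1698]
Step 3: x=[8.0746] v=[-0.2542]
Step 4: x=[8.0577] v=[-0.3379]
Step 5: x=[8.0367] v=[-0.4208]
Step 6: x=[8.0116] v=[-0.5026]
Step 7: x=[7.9824] v=[-0.5832]
Step 8: x=[7.9493] v=[-0.6623]
Step 9: x=[7.9123] v=[-0.7398]
Step 10: x=[7.8715] v=[-0.8154]
Step 11: x=[7.8271] v=[-0.8890]
Step 12: x=[7.7791] v=[-0.9604]
Step 13: x=[7.7276] v=[-1.0294]
Step 14: x=[7.6728] v=[-1.0958]
Step 15: x=[7.6148] v=[-1.1594]
Step 16: x=[7.5538] v=[-1.2201]
Step 17: x=[7.4899] v=[-1.2778]
Step 18: x=[7.4233] v=[-1.3323]
Step 19: x=[7.3541] v=[-1.3835]
Step 20: x=[7.2825] v=[-1.4312]
Step 21: x=[7.2087] v=[-1.4753]
Step 22: x=[7.1329] v=[-1.5157]
Step 23: x=[7.0553] v=[-1.5523]
Step 24: x=[6.9760] v=[-1.5851]
Step 25: x=[6.8953] v=[-1.6139]
Step 26: x=[6.8134] v=[-1.6387]
Step 27: x=[6.7304] v=[-1.6594]
Step 28: x=[6.6466] v=[-1.6759]
Step 29: x=[6.5622] v=[-1.6882]
Step 30: x=[6.4774] v=[-1.6963]
Step 31: x=[6.3924] v=[-1.7002]
Step 32: x=[6.3074] v=[-1.6998]
Step 33: x=[6.2226] v=[-1.6952]
Step 34: x=[6.1383] v=[-1.6863]
Step 35: x=[6.0546] v=[-1.6732]
Step 36: x=[5.9718] v=[-1.6559]
Step 37: x=[5.8901] v=[-1.6345]
Step 38: x=[5.8097] v=[-1.6090]
Step 39: x=[5.7307] v=[-1.5795]
Step 40: x=[5.6534] v=[-1.5460]
Step 41: x=[5.5780] v=[-1.5087]
v[0] did not become non-negative within 41 steps; using fallback time=2.0500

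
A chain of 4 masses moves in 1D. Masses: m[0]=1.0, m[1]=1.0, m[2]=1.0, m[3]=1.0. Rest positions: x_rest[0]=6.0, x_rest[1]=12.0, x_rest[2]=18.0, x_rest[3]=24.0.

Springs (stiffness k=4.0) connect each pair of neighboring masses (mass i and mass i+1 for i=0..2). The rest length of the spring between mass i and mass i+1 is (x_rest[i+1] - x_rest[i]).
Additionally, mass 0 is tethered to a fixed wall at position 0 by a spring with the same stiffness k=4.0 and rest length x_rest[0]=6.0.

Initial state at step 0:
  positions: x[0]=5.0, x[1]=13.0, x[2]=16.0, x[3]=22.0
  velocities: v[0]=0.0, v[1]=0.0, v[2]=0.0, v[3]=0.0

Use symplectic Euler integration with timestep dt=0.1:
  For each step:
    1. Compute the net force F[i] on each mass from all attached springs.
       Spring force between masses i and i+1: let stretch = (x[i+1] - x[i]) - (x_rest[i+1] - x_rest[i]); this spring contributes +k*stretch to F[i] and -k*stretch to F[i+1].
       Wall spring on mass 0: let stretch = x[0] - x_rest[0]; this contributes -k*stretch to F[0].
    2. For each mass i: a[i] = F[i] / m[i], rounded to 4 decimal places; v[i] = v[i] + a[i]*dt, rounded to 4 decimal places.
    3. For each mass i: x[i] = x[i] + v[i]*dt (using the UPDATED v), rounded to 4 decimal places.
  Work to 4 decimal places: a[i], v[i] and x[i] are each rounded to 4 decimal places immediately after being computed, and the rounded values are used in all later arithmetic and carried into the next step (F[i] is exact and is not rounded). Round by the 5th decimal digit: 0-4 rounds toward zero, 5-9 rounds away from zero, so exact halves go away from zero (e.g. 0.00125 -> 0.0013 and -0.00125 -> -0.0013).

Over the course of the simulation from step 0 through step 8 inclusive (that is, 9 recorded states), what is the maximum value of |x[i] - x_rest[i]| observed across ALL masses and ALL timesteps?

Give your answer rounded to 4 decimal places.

Step 0: x=[5.0000 13.0000 16.0000 22.0000] v=[0.0000 0.0000 0.0000 0.0000]
Step 1: x=[5.1200 12.8000 16.1200 22.0000] v=[1.2000 -2.0000 1.2000 0.0000]
Step 2: x=[5.3424 12.4256 16.3424 22.0048] v=[2.2240 -3.7440 2.2240 0.0480]
Step 3: x=[5.6344 11.9245 16.6346 22.0231] v=[2.9203 -5.0106 2.9222 0.1830]
Step 4: x=[5.9527 11.3602 16.9540 22.0659] v=[3.1826 -5.6426 3.1936 0.4276]
Step 5: x=[6.2492 10.8034 17.2541 22.1442] v=[2.9645 -5.5681 3.0008 0.7828]
Step 6: x=[6.4779 10.3225 17.4918 22.2669] v=[2.2865 -4.8095 2.3766 1.2268]
Step 7: x=[6.6012 9.9745 17.6337 22.4386] v=[1.2332 -3.4796 1.4189 1.7168]
Step 8: x=[6.5954 9.7980 17.6614 22.6581] v=[-0.0580 -1.7652 0.2772 2.1948]
Max displacement = 2.2020

Answer: 2.2020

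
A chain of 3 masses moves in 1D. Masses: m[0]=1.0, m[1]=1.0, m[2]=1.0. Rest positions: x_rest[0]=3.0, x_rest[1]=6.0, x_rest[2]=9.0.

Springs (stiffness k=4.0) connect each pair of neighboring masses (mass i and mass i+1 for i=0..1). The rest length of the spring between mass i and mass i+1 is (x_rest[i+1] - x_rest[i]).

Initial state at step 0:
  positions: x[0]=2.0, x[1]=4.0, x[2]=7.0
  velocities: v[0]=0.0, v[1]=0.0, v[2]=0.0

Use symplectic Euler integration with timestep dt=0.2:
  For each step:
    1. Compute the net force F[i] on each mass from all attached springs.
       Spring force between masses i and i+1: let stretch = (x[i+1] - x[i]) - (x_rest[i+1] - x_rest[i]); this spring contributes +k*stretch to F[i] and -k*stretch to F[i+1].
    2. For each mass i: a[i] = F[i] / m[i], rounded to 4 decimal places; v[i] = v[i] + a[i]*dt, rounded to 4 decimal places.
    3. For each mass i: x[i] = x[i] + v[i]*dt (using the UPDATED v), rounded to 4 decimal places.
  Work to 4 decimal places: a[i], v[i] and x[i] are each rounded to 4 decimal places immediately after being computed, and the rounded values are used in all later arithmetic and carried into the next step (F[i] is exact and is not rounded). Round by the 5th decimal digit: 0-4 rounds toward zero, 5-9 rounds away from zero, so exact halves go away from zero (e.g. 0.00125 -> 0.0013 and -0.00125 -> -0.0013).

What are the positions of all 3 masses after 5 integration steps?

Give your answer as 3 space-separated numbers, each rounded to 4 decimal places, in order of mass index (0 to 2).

Step 0: x=[2.0000 4.0000 7.0000] v=[0.0000 0.0000 0.0000]
Step 1: x=[1.8400 4.1600 7.0000] v=[-0.8000 0.8000 0.0000]
Step 2: x=[1.5712 4.4032 7.0256] v=[-1.3440 1.2160 0.1280]
Step 3: x=[1.2755 4.6129 7.1116] v=[-1.4784 1.0483 0.4301]
Step 4: x=[1.0338 4.6884 7.2778] v=[-1.2085 0.3773 0.8311]
Step 5: x=[0.8968 4.5934 7.5097] v=[-0.6848 -0.4749 1.1596]

Answer: 0.8968 4.5934 7.5097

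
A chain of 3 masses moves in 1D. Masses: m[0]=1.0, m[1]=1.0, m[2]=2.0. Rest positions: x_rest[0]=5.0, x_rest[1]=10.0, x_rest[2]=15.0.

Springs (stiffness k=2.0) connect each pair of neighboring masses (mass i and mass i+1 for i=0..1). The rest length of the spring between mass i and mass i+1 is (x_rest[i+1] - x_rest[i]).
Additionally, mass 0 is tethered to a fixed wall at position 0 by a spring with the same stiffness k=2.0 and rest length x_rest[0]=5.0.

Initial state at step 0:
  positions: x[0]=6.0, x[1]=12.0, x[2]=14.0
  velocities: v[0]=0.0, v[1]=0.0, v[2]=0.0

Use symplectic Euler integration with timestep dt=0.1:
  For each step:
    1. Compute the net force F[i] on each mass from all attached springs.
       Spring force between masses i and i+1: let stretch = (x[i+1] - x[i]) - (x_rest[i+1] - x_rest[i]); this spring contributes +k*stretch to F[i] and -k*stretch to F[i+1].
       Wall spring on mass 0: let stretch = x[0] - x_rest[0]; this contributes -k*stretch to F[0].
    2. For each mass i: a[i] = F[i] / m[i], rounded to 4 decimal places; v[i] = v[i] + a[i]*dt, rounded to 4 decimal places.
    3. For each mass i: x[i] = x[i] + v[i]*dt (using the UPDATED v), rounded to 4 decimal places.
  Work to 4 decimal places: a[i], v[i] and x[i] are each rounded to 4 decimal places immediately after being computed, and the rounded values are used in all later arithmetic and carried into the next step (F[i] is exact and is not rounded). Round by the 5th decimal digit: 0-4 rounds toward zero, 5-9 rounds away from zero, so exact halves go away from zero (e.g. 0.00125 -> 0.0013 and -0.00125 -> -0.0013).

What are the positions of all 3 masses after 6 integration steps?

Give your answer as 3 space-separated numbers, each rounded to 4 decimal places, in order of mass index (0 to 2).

Step 0: x=[6.0000 12.0000 14.0000] v=[0.0000 0.0000 0.0000]
Step 1: x=[6.0000 11.9200 14.0300] v=[0.0000 -0.8000 0.3000]
Step 2: x=[5.9984 11.7638 14.0889] v=[-0.0160 -1.5620 0.5890]
Step 3: x=[5.9921 11.5388 14.1746] v=[-0.0626 -2.2501 0.8565]
Step 4: x=[5.9769 11.2556 14.2839] v=[-0.1517 -2.8323 1.0929]
Step 5: x=[5.9478 10.9274 14.4129] v=[-0.2913 -3.2824 1.2901]
Step 6: x=[5.8993 10.5693 14.5571] v=[-0.4849 -3.5812 1.4416]

Answer: 5.8993 10.5693 14.5571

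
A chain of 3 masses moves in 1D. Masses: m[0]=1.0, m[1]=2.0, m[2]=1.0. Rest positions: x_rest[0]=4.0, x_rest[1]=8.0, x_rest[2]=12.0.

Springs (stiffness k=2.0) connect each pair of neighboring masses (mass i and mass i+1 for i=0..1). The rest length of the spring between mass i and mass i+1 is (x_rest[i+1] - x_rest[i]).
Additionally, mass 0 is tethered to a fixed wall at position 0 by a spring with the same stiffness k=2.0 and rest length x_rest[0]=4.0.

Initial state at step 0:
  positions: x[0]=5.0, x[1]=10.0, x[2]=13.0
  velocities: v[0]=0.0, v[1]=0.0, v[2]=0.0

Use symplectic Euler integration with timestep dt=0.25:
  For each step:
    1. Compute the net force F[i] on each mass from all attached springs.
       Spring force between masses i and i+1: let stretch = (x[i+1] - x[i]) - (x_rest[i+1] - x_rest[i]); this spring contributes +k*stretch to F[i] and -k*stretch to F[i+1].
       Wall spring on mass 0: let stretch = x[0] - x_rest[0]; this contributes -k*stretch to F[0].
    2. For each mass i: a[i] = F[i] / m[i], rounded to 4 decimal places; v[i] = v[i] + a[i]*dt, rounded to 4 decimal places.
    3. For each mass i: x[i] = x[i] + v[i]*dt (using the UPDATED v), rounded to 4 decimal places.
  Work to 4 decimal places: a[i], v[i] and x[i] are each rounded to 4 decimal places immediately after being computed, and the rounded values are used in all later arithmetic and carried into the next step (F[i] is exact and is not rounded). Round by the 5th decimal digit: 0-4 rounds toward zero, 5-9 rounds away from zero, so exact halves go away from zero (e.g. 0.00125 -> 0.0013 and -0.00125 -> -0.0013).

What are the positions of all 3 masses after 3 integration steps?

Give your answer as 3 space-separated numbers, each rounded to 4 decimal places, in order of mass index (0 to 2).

Answer: 4.9287 9.3613 13.6006

Derivation:
Step 0: x=[5.0000 10.0000 13.0000] v=[0.0000 0.0000 0.0000]
Step 1: x=[5.0000 9.8750 13.1250] v=[0.0000 -0.5000 0.5000]
Step 2: x=[4.9844 9.6484 13.3438] v=[-0.0625 -0.9063 0.8750]
Step 3: x=[4.9287 9.3613 13.6006] v=[-0.2227 -1.1485 1.0273]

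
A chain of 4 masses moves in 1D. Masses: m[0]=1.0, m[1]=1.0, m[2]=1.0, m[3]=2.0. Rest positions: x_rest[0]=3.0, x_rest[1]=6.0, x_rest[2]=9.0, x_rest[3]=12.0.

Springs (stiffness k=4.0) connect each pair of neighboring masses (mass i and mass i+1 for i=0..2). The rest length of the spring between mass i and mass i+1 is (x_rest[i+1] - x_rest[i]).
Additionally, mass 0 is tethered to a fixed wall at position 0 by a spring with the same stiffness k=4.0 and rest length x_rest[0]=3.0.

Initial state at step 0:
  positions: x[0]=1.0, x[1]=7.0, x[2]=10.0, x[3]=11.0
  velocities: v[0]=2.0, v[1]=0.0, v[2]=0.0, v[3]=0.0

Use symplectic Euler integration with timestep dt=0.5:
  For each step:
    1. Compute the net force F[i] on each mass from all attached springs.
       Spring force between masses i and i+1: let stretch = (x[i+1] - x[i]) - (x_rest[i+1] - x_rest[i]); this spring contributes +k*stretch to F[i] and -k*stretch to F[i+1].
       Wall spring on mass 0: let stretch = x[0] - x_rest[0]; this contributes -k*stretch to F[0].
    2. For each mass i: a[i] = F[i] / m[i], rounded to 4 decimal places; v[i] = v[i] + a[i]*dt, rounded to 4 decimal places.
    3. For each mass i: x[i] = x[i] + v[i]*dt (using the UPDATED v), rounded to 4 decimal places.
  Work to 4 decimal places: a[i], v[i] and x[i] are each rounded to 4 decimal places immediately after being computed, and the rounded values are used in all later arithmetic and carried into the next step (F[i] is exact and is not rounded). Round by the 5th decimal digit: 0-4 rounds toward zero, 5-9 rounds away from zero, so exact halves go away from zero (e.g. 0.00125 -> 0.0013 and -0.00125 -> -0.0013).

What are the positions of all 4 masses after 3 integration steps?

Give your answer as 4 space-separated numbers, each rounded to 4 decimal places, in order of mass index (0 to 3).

Answer: 1.0000 5.0000 12.5000 11.2500

Derivation:
Step 0: x=[1.0000 7.0000 10.0000 11.0000] v=[2.0000 0.0000 0.0000 0.0000]
Step 1: x=[7.0000 4.0000 8.0000 12.0000] v=[12.0000 -6.0000 -4.0000 2.0000]
Step 2: x=[3.0000 8.0000 6.0000 12.5000] v=[-8.0000 8.0000 -4.0000 1.0000]
Step 3: x=[1.0000 5.0000 12.5000 11.2500] v=[-4.0000 -6.0000 13.0000 -2.5000]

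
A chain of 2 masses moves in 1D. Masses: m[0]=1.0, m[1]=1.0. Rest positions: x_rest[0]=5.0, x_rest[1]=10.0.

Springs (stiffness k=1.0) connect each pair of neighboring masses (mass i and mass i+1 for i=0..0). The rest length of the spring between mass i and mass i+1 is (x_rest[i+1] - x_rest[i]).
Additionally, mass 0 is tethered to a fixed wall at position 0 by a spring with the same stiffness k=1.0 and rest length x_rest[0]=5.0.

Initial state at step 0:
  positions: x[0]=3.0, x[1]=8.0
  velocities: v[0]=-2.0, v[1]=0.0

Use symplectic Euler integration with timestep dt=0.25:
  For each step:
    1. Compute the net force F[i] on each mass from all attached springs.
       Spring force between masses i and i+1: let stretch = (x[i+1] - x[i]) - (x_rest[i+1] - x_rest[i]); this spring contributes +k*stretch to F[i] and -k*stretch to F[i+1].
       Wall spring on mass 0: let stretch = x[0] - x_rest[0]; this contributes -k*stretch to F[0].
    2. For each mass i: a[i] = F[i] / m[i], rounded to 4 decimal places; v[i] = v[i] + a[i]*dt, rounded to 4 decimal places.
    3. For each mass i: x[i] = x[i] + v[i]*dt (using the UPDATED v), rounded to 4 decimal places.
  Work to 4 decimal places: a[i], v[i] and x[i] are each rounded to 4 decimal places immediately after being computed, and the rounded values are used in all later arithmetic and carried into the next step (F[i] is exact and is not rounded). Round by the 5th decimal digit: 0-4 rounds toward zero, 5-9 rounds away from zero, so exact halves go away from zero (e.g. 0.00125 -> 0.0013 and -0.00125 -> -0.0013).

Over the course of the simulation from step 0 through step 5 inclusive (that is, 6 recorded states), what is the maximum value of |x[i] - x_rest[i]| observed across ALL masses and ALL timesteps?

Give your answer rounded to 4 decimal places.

Answer: 2.5854

Derivation:
Step 0: x=[3.0000 8.0000] v=[-2.0000 0.0000]
Step 1: x=[2.6250 8.0000] v=[-1.5000 0.0000]
Step 2: x=[2.4219 7.9766] v=[-0.8125 -0.0938]
Step 3: x=[2.4146 7.9185] v=[-0.0293 -0.2325]
Step 4: x=[2.6004 7.8289] v=[0.7430 -0.3585]
Step 5: x=[2.9504 7.7250] v=[1.4000 -0.4156]
Max displacement = 2.5854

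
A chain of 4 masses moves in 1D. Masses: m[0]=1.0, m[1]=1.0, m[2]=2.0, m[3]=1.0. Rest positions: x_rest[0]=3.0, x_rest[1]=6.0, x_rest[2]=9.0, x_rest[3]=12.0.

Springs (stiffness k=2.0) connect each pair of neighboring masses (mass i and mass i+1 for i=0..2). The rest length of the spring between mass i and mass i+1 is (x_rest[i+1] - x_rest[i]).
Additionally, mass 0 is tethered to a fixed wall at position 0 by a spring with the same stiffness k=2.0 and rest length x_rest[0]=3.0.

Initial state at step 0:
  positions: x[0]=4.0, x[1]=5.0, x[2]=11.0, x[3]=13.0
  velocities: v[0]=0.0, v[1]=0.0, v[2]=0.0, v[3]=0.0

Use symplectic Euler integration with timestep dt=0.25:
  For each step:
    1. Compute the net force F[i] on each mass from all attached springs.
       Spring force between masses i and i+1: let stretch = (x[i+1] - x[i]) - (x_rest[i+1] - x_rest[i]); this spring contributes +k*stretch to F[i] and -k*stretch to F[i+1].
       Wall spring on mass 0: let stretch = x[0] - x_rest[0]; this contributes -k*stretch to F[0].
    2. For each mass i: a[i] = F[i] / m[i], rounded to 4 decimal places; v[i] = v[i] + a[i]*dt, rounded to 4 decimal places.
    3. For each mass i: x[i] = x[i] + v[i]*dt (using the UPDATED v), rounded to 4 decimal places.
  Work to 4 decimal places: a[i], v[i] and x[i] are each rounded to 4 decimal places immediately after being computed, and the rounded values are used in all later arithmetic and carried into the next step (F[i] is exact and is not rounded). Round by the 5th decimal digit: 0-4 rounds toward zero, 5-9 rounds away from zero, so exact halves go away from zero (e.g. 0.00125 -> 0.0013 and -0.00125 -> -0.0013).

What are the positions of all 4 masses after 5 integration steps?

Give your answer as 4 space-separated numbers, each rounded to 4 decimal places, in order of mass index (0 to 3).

Step 0: x=[4.0000 5.0000 11.0000 13.0000] v=[0.0000 0.0000 0.0000 0.0000]
Step 1: x=[3.6250 5.6250 10.7500 13.1250] v=[-1.5000 2.5000 -1.0000 0.5000]
Step 2: x=[3.0469 6.6406 10.3281 13.3281] v=[-2.3125 4.0625 -1.6875 0.8125]
Step 3: x=[2.5371 7.6680 9.8633 13.5312] v=[-2.0391 4.1094 -1.8594 0.8125]
Step 4: x=[2.3516 8.3284 9.4905 13.6509] v=[-0.7422 2.6416 -1.4913 0.4786]
Step 5: x=[2.6192 8.3870 9.3051 13.6255] v=[1.0704 0.2343 -0.7417 -0.1016]

Answer: 2.6192 8.3870 9.3051 13.6255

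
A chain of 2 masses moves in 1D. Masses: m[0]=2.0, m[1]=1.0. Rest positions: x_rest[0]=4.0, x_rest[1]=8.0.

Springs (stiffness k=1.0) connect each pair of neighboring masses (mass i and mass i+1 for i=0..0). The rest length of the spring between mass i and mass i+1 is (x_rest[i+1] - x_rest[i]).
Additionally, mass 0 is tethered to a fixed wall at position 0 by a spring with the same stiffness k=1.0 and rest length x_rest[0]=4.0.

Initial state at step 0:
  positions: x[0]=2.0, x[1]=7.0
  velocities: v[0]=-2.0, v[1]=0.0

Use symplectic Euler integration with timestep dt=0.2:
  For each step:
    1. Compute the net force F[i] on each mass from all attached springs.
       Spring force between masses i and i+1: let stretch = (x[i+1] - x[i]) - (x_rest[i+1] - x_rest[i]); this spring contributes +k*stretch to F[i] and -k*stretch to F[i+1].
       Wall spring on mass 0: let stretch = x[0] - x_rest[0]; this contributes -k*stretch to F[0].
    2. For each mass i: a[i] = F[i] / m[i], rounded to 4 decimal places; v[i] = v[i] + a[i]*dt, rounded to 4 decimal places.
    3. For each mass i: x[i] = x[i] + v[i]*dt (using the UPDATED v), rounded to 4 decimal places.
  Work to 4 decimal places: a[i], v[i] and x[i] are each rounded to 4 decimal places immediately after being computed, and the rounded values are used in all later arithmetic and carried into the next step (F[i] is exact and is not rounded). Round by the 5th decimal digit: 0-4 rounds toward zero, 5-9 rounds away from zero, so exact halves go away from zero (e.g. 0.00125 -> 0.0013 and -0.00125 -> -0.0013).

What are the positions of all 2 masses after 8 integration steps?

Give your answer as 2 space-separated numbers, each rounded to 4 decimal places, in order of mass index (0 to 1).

Answer: 1.4997 5.2266

Derivation:
Step 0: x=[2.0000 7.0000] v=[-2.0000 0.0000]
Step 1: x=[1.6600 6.9600] v=[-1.7000 -0.2000]
Step 2: x=[1.3928 6.8680] v=[-1.3360 -0.4600]
Step 3: x=[1.2072 6.7170] v=[-0.9278 -0.7550]
Step 4: x=[1.1077 6.5056] v=[-0.4975 -1.0570]
Step 5: x=[1.0940 6.2383] v=[-0.0685 -1.3366]
Step 6: x=[1.1613 5.9252] v=[0.3365 -1.5655]
Step 7: x=[1.3007 5.5815] v=[0.6968 -1.7183]
Step 8: x=[1.4997 5.2266] v=[0.9948 -1.7745]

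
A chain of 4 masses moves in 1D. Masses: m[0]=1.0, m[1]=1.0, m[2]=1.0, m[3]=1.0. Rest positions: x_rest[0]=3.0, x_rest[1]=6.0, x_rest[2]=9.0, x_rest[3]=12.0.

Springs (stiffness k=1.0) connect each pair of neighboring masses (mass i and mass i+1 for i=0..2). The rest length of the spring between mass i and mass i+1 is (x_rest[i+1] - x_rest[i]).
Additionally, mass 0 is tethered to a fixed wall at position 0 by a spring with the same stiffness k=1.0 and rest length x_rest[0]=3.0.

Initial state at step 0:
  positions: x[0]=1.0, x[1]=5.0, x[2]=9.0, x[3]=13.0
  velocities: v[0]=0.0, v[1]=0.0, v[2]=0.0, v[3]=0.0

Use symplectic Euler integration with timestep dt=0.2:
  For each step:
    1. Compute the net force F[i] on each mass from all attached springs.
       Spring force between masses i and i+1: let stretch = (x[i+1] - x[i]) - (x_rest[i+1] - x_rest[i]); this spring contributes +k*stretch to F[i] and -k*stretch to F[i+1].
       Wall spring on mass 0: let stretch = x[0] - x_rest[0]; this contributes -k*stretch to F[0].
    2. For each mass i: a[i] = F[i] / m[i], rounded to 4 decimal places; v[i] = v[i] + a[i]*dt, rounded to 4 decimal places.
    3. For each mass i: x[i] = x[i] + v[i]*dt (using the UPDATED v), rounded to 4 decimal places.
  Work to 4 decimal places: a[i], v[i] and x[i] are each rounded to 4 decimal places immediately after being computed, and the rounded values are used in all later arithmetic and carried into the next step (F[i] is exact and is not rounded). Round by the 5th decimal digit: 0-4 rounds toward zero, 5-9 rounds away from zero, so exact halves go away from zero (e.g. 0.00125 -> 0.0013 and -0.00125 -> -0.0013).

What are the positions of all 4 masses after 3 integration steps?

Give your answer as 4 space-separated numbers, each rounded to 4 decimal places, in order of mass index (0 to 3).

Answer: 1.6730 5.0232 8.9924 12.7679

Derivation:
Step 0: x=[1.0000 5.0000 9.0000 13.0000] v=[0.0000 0.0000 0.0000 0.0000]
Step 1: x=[1.1200 5.0000 9.0000 12.9600] v=[0.6000 0.0000 0.0000 -0.2000]
Step 2: x=[1.3504 5.0048 8.9984 12.8816] v=[1.1520 0.0240 -0.0080 -0.3920]
Step 3: x=[1.6730 5.0232 8.9924 12.7679] v=[1.6128 0.0918 -0.0301 -0.5686]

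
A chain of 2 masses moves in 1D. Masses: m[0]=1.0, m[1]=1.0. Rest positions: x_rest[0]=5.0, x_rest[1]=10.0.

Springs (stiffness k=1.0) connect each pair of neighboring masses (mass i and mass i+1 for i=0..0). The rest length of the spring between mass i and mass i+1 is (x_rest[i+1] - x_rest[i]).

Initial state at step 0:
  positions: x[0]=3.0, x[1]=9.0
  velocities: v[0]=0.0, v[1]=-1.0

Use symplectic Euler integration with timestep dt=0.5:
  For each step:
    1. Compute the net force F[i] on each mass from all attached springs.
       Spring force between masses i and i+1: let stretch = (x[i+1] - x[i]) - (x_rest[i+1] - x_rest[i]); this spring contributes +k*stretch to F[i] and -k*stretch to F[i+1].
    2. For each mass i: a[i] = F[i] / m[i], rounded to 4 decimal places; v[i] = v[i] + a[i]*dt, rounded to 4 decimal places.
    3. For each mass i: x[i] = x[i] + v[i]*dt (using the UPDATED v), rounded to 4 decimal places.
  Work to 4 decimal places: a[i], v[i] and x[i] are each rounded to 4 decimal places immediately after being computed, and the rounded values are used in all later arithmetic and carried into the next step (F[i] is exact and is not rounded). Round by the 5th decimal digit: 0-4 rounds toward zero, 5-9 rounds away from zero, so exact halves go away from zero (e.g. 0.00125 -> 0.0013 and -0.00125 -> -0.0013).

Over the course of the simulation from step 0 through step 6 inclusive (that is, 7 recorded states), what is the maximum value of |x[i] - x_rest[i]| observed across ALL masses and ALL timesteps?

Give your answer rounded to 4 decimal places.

Step 0: x=[3.0000 9.0000] v=[0.0000 -1.0000]
Step 1: x=[3.2500 8.2500] v=[0.5000 -1.5000]
Step 2: x=[3.5000 7.5000] v=[0.5000 -1.5000]
Step 3: x=[3.5000 7.0000] v=[0.0000 -1.0000]
Step 4: x=[3.1250 6.8750] v=[-0.7500 -0.2500]
Step 5: x=[2.4375 7.0625] v=[-1.3750 0.3750]
Step 6: x=[1.6563 7.3438] v=[-1.5625 0.5625]
Max displacement = 3.3437

Answer: 3.3437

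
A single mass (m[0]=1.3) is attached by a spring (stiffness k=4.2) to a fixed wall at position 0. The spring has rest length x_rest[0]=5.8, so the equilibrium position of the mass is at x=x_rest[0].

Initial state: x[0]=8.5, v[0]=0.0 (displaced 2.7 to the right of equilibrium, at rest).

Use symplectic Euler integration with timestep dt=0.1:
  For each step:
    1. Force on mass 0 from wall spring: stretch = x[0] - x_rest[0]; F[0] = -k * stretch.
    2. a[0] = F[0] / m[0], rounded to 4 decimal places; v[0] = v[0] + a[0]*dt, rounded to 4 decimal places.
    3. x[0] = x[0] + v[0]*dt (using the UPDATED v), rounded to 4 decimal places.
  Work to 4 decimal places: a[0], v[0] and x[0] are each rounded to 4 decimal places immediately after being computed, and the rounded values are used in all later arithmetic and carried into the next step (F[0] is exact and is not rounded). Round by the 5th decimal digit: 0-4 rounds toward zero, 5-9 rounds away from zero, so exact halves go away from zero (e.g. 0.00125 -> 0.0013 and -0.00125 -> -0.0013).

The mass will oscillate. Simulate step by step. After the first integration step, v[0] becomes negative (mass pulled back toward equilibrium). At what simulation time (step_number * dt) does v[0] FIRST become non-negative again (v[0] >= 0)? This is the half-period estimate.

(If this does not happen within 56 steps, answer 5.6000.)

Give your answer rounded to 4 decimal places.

Step 0: x=[8.5000] v=[0.0000]
Step 1: x=[8.4128] v=[-0.8723]
Step 2: x=[8.2412] v=[-1.7164]
Step 3: x=[7.9907] v=[-2.5051]
Step 4: x=[7.6694] v=[-3.2129]
Step 5: x=[7.2877] v=[-3.8169]
Step 6: x=[6.8580] v=[-4.2975]
Step 7: x=[6.3941] v=[-4.6393]
Step 8: x=[5.9110] v=[-4.8312]
Step 9: x=[5.4243] v=[-4.8671]
Step 10: x=[4.9497] v=[-4.7457]
Step 11: x=[4.5026] v=[-4.4710]
Step 12: x=[4.0974] v=[-4.0518]
Step 13: x=[3.7472] v=[-3.5017]
Step 14: x=[3.4634] v=[-2.8385]
Step 15: x=[3.2550] v=[-2.0836]
Step 16: x=[3.1289] v=[-1.2614]
Step 17: x=[3.0891] v=[-0.3984]
Step 18: x=[3.1368] v=[0.4774]
First v>=0 after going negative at step 18, time=1.8000

Answer: 1.8000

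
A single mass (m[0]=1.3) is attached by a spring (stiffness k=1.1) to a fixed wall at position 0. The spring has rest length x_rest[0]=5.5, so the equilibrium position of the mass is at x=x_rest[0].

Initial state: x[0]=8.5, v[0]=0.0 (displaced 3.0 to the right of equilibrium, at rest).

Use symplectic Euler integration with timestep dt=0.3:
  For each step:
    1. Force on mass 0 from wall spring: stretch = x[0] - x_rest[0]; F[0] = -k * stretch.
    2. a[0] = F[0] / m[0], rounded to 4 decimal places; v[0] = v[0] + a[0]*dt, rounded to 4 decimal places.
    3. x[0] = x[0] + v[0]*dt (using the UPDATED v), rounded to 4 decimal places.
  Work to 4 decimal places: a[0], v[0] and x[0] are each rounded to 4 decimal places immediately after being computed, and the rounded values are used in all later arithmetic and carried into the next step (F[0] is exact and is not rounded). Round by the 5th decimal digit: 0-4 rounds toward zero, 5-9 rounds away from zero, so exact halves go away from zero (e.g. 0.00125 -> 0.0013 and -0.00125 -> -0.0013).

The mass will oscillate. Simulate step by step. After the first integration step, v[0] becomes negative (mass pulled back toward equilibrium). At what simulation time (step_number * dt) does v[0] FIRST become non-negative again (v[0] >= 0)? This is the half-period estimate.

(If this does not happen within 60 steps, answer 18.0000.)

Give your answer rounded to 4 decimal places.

Step 0: x=[8.5000] v=[0.0000]
Step 1: x=[8.2715] v=[-0.7616]
Step 2: x=[7.8320] v=[-1.4651]
Step 3: x=[7.2149] v=[-2.0571]
Step 4: x=[6.4672] v=[-2.4924]
Step 5: x=[5.6458] v=[-2.7379]
Step 6: x=[4.8133] v=[-2.7749]
Step 7: x=[4.0331] v=[-2.6006]
Step 8: x=[3.3646] v=[-2.2282]
Step 9: x=[2.8588] v=[-1.6861]
Step 10: x=[2.5541] v=[-1.0156]
Step 11: x=[2.4738] v=[-0.2678]
Step 12: x=[2.6239] v=[0.5004]
First v>=0 after going negative at step 12, time=3.6000

Answer: 3.6000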